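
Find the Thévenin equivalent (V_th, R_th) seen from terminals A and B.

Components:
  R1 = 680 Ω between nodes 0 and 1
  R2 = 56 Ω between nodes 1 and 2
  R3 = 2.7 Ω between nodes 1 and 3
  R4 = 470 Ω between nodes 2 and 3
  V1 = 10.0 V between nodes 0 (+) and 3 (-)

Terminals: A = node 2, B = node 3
Step 1 — V_th is the open-circuit voltage V_A - V_B (nothing connected across the terminals).
Nodal analysis, taking node 3 as the 0 V reference.
Source V1 fixes V_0 = 10 V.
KCL at each unknown node (sum of currents leaving = 0; resistances in Ω):
  Node 1: (V_1 - 10)/680 + (V_1 - V_2)/56 + (V_1 - 0)/2.7 = 0
  Node 2: (V_2 - V_1)/56 + (V_2 - 0)/470 = 0
Collecting terms (coefficients in siemens):
  0.3897·V_1 - 0.01786·V_2 = 0.01471
  0.01998·V_2 - 0.01786·V_1 = 0
Determinant D = (0.3897)(0.01998) - (-0.01786)(-0.01786) = 0.007469
V_1 = [(0.01471)(0.01998) - (-0.01786)(0)]/D = 0.03935 V
V_2 = [(0.3897)(0) - (0.01471)(-0.01786)]/D = 0.03516 V
V_th = V_2 - V_3 = 0.03516 - 0 = 0.03516 V
Step 2 — R_th: zero the source — replace V1 by a short circuit (node 3 merges into node 0) — and find the resistance seen between A (node 2) and B (node 0).
Reduce the network between node 2 (A) and node 0 (B) by series/parallel combination:
  Rp1 = R1 ‖ R3 (parallel, both between nodes 0 and 1) = 1/(1/680 + 1/2.7) = 2.689 Ω
  Rs1 = R2 + Rp1 (series, joined only at node 1) = 56 + 2.689 = 58.69 Ω
  Rp2 = R4 ‖ Rs1 (parallel, both between nodes 0 and 2) = 1/(1/470 + 1/58.69) = 52.17 Ω
R_th = 52.17 Ω

Final answer: V_th = 0.03516 V, R_th = 52.17 Ω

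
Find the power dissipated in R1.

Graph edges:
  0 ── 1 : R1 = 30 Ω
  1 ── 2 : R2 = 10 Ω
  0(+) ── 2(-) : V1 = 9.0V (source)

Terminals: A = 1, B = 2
Nodal analysis, taking node 2 as the 0 V reference.
Source V1 fixes V_0 = 9 V.
KCL at each unknown node (sum of currents leaving = 0; resistances in Ω):
  Node 1: (V_1 - 9)/30 + (V_1 - 0)/10 = 0
Collecting terms: 0.1333 × V_1 = 0.3  =>  V_1 = 2.25 V
I_R1 = (V_0 - V_1)/R1 = (9 - 2.25)/30 = 0.225 A
P_R1 = I_R1² × R1 = (0.225)² × 30 = 1.519 W

Final answer: 1.519 W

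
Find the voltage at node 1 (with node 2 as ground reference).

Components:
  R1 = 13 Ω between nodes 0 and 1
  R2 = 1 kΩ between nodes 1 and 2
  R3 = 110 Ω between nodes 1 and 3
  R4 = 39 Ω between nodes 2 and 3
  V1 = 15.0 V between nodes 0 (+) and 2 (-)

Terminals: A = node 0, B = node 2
Nodal analysis, taking node 2 as the 0 V reference.
Source V1 fixes V_0 = 15 V.
KCL at each unknown node (sum of currents leaving = 0; resistances in Ω):
  Node 1: (V_1 - 15)/13 + (V_1 - 0)/1000 + (V_1 - V_3)/110 = 0
  Node 3: (V_3 - V_1)/110 + (V_3 - 0)/39 = 0
Collecting terms (coefficients in siemens):
  0.08701·V_1 - 0.009091·V_3 = 1.154
  0.03473·V_3 - 0.009091·V_1 = 0
Determinant D = (0.08701)(0.03473) - (-0.009091)(-0.009091) = 0.00294
V_1 = [(1.154)(0.03473) - (-0.009091)(0)]/D = 13.63 V
V_3 = [(0.08701)(0) - (1.154)(-0.009091)]/D = 3.568 V
The requested potential is V_1 = 13.63 V.

Final answer: V_1 = 13.63 V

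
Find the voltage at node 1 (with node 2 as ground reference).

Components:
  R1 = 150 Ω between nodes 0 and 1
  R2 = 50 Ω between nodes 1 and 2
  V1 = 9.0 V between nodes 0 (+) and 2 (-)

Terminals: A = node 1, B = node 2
Nodal analysis, taking node 2 as the 0 V reference.
Source V1 fixes V_0 = 9 V.
KCL at each unknown node (sum of currents leaving = 0; resistances in Ω):
  Node 1: (V_1 - 9)/150 + (V_1 - 0)/50 = 0
Collecting terms: 0.02667 × V_1 = 0.06  =>  V_1 = 2.25 V
The requested potential is V_1 = 2.25 V.

Final answer: V_1 = 2.25 V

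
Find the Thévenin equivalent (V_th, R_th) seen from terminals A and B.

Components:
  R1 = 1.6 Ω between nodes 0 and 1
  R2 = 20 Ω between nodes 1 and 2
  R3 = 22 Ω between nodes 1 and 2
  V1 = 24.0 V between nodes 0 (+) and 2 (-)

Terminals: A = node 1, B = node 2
Step 1 — V_th is the open-circuit voltage V_A - V_B (nothing connected across the terminals).
Nodal analysis, taking node 2 as the 0 V reference.
Source V1 fixes V_0 = 24 V.
KCL at each unknown node (sum of currents leaving = 0; resistances in Ω):
  Node 1: (V_1 - 24)/1.6 + (V_1 - 0)/20 + (V_1 - 0)/22 = 0
Collecting terms: 0.7205 × V_1 = 15  =>  V_1 = 20.82 V
V_th = V_1 - V_2 = 20.82 - 0 = 20.82 V
Step 2 — R_th: zero the source — replace V1 by a short circuit (node 2 merges into node 0) — and find the resistance seen between A (node 1) and B (node 0).
Reduce the network between node 1 (A) and node 0 (B) by series/parallel combination:
  Rp1 = R1 ‖ R2 ‖ R3 (parallel, all between nodes 0 and 1) = 1/(1/1.6 + 1/20 + 1/22) = 1.388 Ω
R_th = 1.388 Ω

Final answer: V_th = 20.82 V, R_th = 1.388 Ω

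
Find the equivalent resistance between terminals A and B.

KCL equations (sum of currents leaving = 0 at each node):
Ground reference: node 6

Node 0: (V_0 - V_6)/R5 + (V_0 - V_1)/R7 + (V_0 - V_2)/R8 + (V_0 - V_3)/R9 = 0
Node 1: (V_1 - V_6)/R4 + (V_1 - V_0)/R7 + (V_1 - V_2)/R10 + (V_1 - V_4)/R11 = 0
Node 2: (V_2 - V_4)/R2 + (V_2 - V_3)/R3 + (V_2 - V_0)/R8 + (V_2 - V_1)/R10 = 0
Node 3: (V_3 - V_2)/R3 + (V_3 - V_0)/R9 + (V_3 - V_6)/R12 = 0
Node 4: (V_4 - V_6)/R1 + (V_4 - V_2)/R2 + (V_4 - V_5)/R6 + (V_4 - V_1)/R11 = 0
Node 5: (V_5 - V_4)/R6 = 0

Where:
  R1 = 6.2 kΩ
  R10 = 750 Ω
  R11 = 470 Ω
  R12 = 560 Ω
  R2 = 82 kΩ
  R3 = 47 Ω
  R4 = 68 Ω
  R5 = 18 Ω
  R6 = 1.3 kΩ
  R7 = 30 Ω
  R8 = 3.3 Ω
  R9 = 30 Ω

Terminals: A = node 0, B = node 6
The network is not a plain series/parallel combination. Inject a 1 A test current into terminal A (node 0) and return it from terminal B (node 6); then R_eq = V_A / (1 A).
Nodal analysis, taking node 6 as the 0 V reference.
Current source I_test pushes 1 A into node 0 and draws it out of node 6.
KCL at each unknown node (sum of currents leaving = 0; resistances in Ω):
  Node 0: (V_0 - 0)/18 + (V_0 - V_1)/30 + (V_0 - V_2)/3.3 + (V_0 - V_3)/30 - 1 = 0
  Node 1: (V_1 - V_0)/30 + (V_1 - 0)/68 + (V_1 - V_2)/750 + (V_1 - V_4)/470 = 0
  Node 2: (V_2 - V_0)/3.3 + (V_2 - V_1)/750 + (V_2 - V_4)/82000 + (V_2 - V_3)/47 = 0
  Node 3: (V_3 - V_0)/30 + (V_3 - V_2)/47 + (V_3 - 0)/560 = 0
  Node 4: (V_4 - V_1)/470 + (V_4 - V_2)/82000 + (V_4 - 0)/6200 + (V_4 - V_5)/1300 = 0
  Node 5: (V_5 - V_4)/1300 = 0
Collecting terms (coefficients in siemens):
  0.4253·V_0 - 0.03333·V_1 - 0.303·V_2 - 0.03333·V_3 = 1
  0.0515·V_1 - 0.03333·V_0 - 0.001333·V_2 - 0.002128·V_4 = 0
  0.3257·V_2 - 0.303·V_0 - 0.001333·V_1 - 0.02128·V_3 - 0.0000122·V_4 = 0
  0.0564·V_3 - 0.03333·V_0 - 0.02128·V_2 = 0
  0.00307·V_4 - 0.002128·V_1 - 0.0000122·V_2 - 0.0007692·V_5 = 0
  0.0007692·V_5 - 0.0007692·V_4 = 0
Solving these 6 simultaneous equations (Gaussian elimination) gives:
  V_0 = 14.78 V, V_1 = 10.34 V, V_2 = 14.72 V, V_3 = 14.29 V
  V_4 = 9.641 V, V_5 = 9.641 V
R_eq = V_0 / 1 A = 14.78 Ω

Final answer: 14.78 Ω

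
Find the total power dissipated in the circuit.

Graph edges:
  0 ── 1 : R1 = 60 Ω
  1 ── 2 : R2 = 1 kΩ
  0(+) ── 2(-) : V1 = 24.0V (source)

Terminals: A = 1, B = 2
Nodal analysis, taking node 2 as the 0 V reference.
Source V1 fixes V_0 = 24 V.
KCL at each unknown node (sum of currents leaving = 0; resistances in Ω):
  Node 1: (V_1 - 24)/60 + (V_1 - 0)/1000 = 0
Collecting terms: 0.01767 × V_1 = 0.4  =>  V_1 = 22.64 V
Power in each resistor, P = (ΔV)²/R:
  P_R1 = (24 - 22.64)²/60 = 0.03076 W
  P_R2 = (22.64 - 0)²/1000 = 0.5126 W
P_total = P_R1 + P_R2 = 0.5434 W

Final answer: 0.5434 W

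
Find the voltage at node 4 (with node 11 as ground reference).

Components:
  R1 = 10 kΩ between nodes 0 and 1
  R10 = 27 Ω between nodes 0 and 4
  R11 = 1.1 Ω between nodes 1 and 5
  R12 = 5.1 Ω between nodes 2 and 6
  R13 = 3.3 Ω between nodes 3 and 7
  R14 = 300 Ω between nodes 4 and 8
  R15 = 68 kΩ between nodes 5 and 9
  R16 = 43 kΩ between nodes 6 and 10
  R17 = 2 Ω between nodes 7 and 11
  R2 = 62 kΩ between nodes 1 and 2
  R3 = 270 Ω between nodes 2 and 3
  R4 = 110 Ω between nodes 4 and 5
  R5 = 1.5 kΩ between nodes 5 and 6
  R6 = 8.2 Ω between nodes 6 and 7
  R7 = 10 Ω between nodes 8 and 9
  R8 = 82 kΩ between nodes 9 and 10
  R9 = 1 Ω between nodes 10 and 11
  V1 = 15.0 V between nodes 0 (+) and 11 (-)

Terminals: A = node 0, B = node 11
Nodal analysis, taking node 11 as the 0 V reference.
Source V1 fixes V_0 = 15 V.
KCL at each unknown node (sum of currents leaving = 0; resistances in Ω):
  Node 1: (V_1 - 15)/10000 + (V_1 - V_2)/62000 + (V_1 - V_5)/1.1 = 0
  Node 2: (V_2 - V_1)/62000 + (V_2 - V_3)/270 + (V_2 - V_6)/5.1 = 0
  Node 3: (V_3 - V_2)/270 + (V_3 - V_7)/3.3 = 0
  Node 4: (V_4 - V_5)/110 + (V_4 - 15)/27 + (V_4 - V_8)/300 = 0
  Node 5: (V_5 - V_4)/110 + (V_5 - V_6)/1500 + (V_5 - V_1)/1.1 + (V_5 - V_9)/68000 = 0
  Node 6: (V_6 - V_5)/1500 + (V_6 - V_7)/8.2 + (V_6 - V_2)/5.1 + (V_6 - V_10)/43000 = 0
  Node 7: (V_7 - V_6)/8.2 + (V_7 - V_3)/3.3 + (V_7 - 0)/2 = 0
  Node 8: (V_8 - V_9)/10 + (V_8 - V_4)/300 = 0
  Node 9: (V_9 - V_8)/10 + (V_9 - V_10)/82000 + (V_9 - V_5)/68000 = 0
  Node 10: (V_10 - V_9)/82000 + (V_10 - 0)/1 + (V_10 - V_6)/43000 = 0
Collecting terms (coefficients in siemens):
  0.9092·V_1 - 0.00001613·V_2 - 0.9091·V_5 = 0.0015
  0.1998·V_2 - 0.00001613·V_1 - 0.003704·V_3 - 0.1961·V_6 = 0
  0.3067·V_3 - 0.003704·V_2 - 0.303·V_7 = 0
  0.04946·V_4 - 0.009091·V_5 - 0.003333·V_8 = 0.5556
  0.9189·V_5 - 0.9091·V_1 - 0.009091·V_4 - 0.0006667·V_6 - 0.00001471·V_9 = 0
  0.3187·V_6 - 0.1961·V_2 - 0.0006667·V_5 - 0.122·V_7 - 0.00002326·V_10 = 0
  0.925·V_7 - 0.303·V_3 - 0.122·V_6 = 0
  0.1033·V_8 - 0.003333·V_4 - 0.1·V_9 = 0
  0.1·V_9 - 0.00001471·V_5 - 0.1·V_8 - 0.0000122·V_10 = 0
  1·V_10 - 0.00002326·V_6 - 0.0000122·V_9 = 0
Solving these 10 simultaneous equations (Gaussian elimination) gives:
  V_1 = 13.74 V, V_2 = 0.09253 V, V_3 = 0.01952 V, V_4 = 14.75 V
  V_5 = 13.74 V, V_6 = 0.09279 V, V_7 = 0.01863 V, V_8 = 14.69 V
  V_9 = 14.69 V, V_10 = 0.0001813 V
The requested potential is V_4 = 14.75 V.

Final answer: V_4 = 14.75 V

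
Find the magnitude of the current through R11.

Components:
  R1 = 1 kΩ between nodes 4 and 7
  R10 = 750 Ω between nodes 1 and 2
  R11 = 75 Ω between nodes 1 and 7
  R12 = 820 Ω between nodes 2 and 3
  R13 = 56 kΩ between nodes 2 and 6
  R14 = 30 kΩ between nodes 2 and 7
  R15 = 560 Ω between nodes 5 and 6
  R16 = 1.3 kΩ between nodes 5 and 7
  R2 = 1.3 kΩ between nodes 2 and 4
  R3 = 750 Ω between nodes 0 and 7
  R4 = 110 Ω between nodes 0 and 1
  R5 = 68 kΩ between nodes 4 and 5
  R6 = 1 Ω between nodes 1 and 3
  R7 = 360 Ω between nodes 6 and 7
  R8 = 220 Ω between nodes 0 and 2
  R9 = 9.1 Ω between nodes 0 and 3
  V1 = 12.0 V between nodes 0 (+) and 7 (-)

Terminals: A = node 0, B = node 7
Nodal analysis, taking node 7 as the 0 V reference.
Source V1 fixes V_0 = 12 V.
KCL at each unknown node (sum of currents leaving = 0; resistances in Ω):
  Node 1: (V_1 - 12)/110 + (V_1 - V_3)/1 + (V_1 - V_2)/750 + (V_1 - 0)/75 = 0
  Node 2: (V_2 - V_4)/1300 + (V_2 - 12)/220 + (V_2 - V_1)/750 + (V_2 - V_3)/820 + (V_2 - V_6)/56000 + (V_2 - 0)/30000 = 0
  Node 3: (V_3 - V_1)/1 + (V_3 - 12)/9.1 + (V_3 - V_2)/820 = 0
  Node 4: (V_4 - 0)/1000 + (V_4 - V_2)/1300 + (V_4 - V_5)/68000 = 0
  Node 5: (V_5 - V_4)/68000 + (V_5 - V_6)/560 + (V_5 - 0)/1300 = 0
  Node 6: (V_6 - 0)/360 + (V_6 - V_2)/56000 + (V_6 - V_5)/560 = 0
Collecting terms (coefficients in siemens):
  1.024·V_1 - 0.001333·V_2 - 1·V_3 = 0.1091
  0.007919·V_2 - 0.001333·V_1 - 0.00122·V_3 - 0.0007692·V_4 - 0.00001786·V_6 = 0.05455
  1.111·V_3 - 1·V_1 - 0.00122·V_2 = 1.319
  0.001784·V_4 - 0.0007692·V_2 - 0.00001471·V_5 = 0
  0.00257·V_5 - 0.00001471·V_4 - 0.001786·V_6 = 0
  0.004581·V_6 - 0.00001786·V_2 - 0.001786·V_5 = 0
Solving these 6 simultaneous equations (Gaussian elimination) gives:
  V_1 = 10.68 V, V_2 = 10.81 V, V_3 = 10.81 V, V_4 = 4.66 V
  V_5 = 0.07672 V, V_6 = 0.07202 V
I_R11 = (V_1 - V_7)/R11 = (10.68 - 0)/75 = 0.1424 A
|I_R11| = 0.1424 A

Final answer: |I_R11| = 0.1424 A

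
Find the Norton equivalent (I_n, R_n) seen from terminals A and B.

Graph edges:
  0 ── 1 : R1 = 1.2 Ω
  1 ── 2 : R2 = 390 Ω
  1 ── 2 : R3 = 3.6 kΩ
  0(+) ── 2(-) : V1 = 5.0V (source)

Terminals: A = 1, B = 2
Find the Thévenin equivalent first; then I_n = V_th/R_th and R_n = R_th.
Step 1 — V_th is the open-circuit voltage V_A - V_B (nothing connected across the terminals).
Nodal analysis, taking node 2 as the 0 V reference.
Source V1 fixes V_0 = 5 V.
KCL at each unknown node (sum of currents leaving = 0; resistances in Ω):
  Node 1: (V_1 - 5)/1.2 + (V_1 - 0)/390 + (V_1 - 0)/3600 = 0
Collecting terms: 0.8362 × V_1 = 4.167  =>  V_1 = 4.983 V
V_th = V_1 - V_2 = 4.983 - 0 = 4.983 V
Step 2 — R_th: zero the source — replace V1 by a short circuit (node 2 merges into node 0) — and find the resistance seen between A (node 1) and B (node 0).
Reduce the network between node 1 (A) and node 0 (B) by series/parallel combination:
  Rp1 = R1 ‖ R2 ‖ R3 (parallel, all between nodes 0 and 1) = 1/(1/1.2 + 1/390 + 1/3600) = 1.196 Ω
R_th = 1.196 Ω
I_n = V_th/R_th = 4.983/1.196 = 4.167 A, and R_n = R_th = 1.196 Ω

Final answer: I_n = 4.167 A, R_n = 1.196 Ω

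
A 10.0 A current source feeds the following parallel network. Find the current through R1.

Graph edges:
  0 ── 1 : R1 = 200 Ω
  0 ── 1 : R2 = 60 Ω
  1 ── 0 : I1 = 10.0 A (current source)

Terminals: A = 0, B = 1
All resistors sit directly between nodes 0 and 1, so they are in parallel and share one voltage V; the full source current 10 A splits among them.
1/R_par = 1/200 + 1/60 = 0.02167 S  =>  R_par = 46.15 Ω
V = I × R_par = 10 × 46.15 = 461.5 V
I_R1 = V/R1 = 461.5/200 = 2.308 A

Final answer: 2.308 A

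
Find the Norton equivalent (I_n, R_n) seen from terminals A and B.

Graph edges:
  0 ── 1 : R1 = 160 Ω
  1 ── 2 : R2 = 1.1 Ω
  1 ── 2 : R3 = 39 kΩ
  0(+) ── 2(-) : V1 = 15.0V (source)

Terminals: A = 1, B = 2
Find the Thévenin equivalent first; then I_n = V_th/R_th and R_n = R_th.
Step 1 — V_th is the open-circuit voltage V_A - V_B (nothing connected across the terminals).
Nodal analysis, taking node 2 as the 0 V reference.
Source V1 fixes V_0 = 15 V.
KCL at each unknown node (sum of currents leaving = 0; resistances in Ω):
  Node 1: (V_1 - 15)/160 + (V_1 - 0)/1.1 + (V_1 - 0)/39000 = 0
Collecting terms: 0.9154 × V_1 = 0.09375  =>  V_1 = 0.1024 V
V_th = V_1 - V_2 = 0.1024 - 0 = 0.1024 V
Step 2 — R_th: zero the source — replace V1 by a short circuit (node 2 merges into node 0) — and find the resistance seen between A (node 1) and B (node 0).
Reduce the network between node 1 (A) and node 0 (B) by series/parallel combination:
  Rp1 = R1 ‖ R2 ‖ R3 (parallel, all between nodes 0 and 1) = 1/(1/160 + 1/1.1 + 1/39000) = 1.092 Ω
R_th = 1.092 Ω
I_n = V_th/R_th = 0.1024/1.092 = 0.09375 A, and R_n = R_th = 1.092 Ω

Final answer: I_n = 0.09375 A, R_n = 1.092 Ω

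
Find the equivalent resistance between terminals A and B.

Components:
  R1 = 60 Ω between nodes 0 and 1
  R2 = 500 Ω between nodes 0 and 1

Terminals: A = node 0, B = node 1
Reduce the network between node 0 (A) and node 1 (B) by series/parallel combination:
  Rp1 = R1 ‖ R2 (parallel, both between nodes 0 and 1) = 1/(1/60 + 1/500) = 53.57 Ω
R_eq = 53.57 Ω

Final answer: 53.57 Ω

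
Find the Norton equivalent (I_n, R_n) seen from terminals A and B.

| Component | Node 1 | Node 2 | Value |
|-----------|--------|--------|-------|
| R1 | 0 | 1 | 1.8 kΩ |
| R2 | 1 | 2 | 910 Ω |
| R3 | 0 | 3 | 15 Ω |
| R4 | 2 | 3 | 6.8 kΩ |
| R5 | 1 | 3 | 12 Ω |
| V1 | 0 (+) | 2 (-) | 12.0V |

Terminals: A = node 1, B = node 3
Find the Thévenin equivalent first; then I_n = V_th/R_th and R_n = R_th.
Step 1 — V_th is the open-circuit voltage V_A - V_B (nothing connected across the terminals).
Nodal analysis, taking node 2 as the 0 V reference.
Source V1 fixes V_0 = 12 V.
KCL at each unknown node (sum of currents leaving = 0; resistances in Ω):
  Node 1: (V_1 - 12)/1800 + (V_1 - 0)/910 + (V_1 - V_3)/12 = 0
  Node 3: (V_3 - 12)/15 + (V_3 - 0)/6800 + (V_3 - V_1)/12 = 0
Collecting terms (coefficients in siemens):
  0.08499·V_1 - 0.08333·V_3 = 0.006667
  0.1501·V_3 - 0.08333·V_1 = 0.8
Determinant D = (0.08499)(0.1501) - (-0.08333)(-0.08333) = 0.005816
V_1 = [(0.006667)(0.1501) - (-0.08333)(0.8)]/D = 11.63 V
V_3 = [(0.08499)(0.8) - (0.006667)(-0.08333)]/D = 11.79 V
V_th = V_1 - V_3 = 11.63 - 11.79 = -0.151 V
Step 2 — R_th: zero the source — replace V1 by a short circuit (node 2 merges into node 0) — and find the resistance seen between A (node 1) and B (node 3).
Reduce the network between node 1 (A) and node 3 (B) by series/parallel combination:
  Rp1 = R1 ‖ R2 (parallel, both between nodes 0 and 1) = 1/(1/1800 + 1/910) = 604.4 Ω
  Rp2 = R3 ‖ R4 (parallel, both between nodes 0 and 3) = 1/(1/15 + 1/6800) = 14.97 Ω
  Rs1 = Rp1 + Rp2 (series, joined only at node 0) = 604.4 + 14.97 = 619.4 Ω
  Rp3 = R5 ‖ Rs1 (parallel, both between nodes 1 and 3) = 1/(1/12 + 1/619.4) = 11.77 Ω
R_th = 11.77 Ω
I_n = V_th/R_th = -0.151/11.77 = -0.01283 A, and R_n = R_th = 11.77 Ω

Final answer: I_n = -0.01283 A, R_n = 11.77 Ω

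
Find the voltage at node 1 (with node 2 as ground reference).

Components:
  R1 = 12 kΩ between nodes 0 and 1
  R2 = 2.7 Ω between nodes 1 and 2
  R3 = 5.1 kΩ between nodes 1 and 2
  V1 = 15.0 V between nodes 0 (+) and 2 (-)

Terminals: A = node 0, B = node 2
Nodal analysis, taking node 2 as the 0 V reference.
Source V1 fixes V_0 = 15 V.
KCL at each unknown node (sum of currents leaving = 0; resistances in Ω):
  Node 1: (V_1 - 15)/12000 + (V_1 - 0)/2.7 + (V_1 - 0)/5100 = 0
Collecting terms: 0.3706 × V_1 = 0.00125  =>  V_1 = 0.003372 V
The requested potential is V_1 = 0.003372 V.

Final answer: V_1 = 0.003372 V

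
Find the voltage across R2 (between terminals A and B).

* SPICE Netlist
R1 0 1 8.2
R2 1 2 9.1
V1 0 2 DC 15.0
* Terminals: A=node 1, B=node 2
R1 and R2 are in series across V1 (node 0 → node 1 → node 2), and the output A–B is taken across R2, so this is a voltage divider.
Series current: I = V1/(R1 + R2) = 15/(8.2 + 9.1) = 15/17.3 = 0.8671 A
V_R2 = I × R2 = V1 × R2/(R1 + R2) = 15 × 9.1/17.3 = 7.89 V

Final answer: 7.89 V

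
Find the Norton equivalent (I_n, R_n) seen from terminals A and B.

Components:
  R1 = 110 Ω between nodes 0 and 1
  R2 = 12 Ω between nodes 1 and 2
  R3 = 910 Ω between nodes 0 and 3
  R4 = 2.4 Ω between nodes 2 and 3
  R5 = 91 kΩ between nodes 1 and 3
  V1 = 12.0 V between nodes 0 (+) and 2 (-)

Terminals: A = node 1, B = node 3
Find the Thévenin equivalent first; then I_n = V_th/R_th and R_n = R_th.
Step 1 — V_th is the open-circuit voltage V_A - V_B (nothing connected across the terminals).
Nodal analysis, taking node 2 as the 0 V reference.
Source V1 fixes V_0 = 12 V.
KCL at each unknown node (sum of currents leaving = 0; resistances in Ω):
  Node 1: (V_1 - 12)/110 + (V_1 - 0)/12 + (V_1 - V_3)/91000 = 0
  Node 3: (V_3 - 12)/910 + (V_3 - 0)/2.4 + (V_3 - V_1)/91000 = 0
Collecting terms (coefficients in siemens):
  0.09244·V_1 - 0.00001099·V_3 = 0.1091
  0.4178·V_3 - 0.00001099·V_1 = 0.01319
Determinant D = (0.09244)(0.4178) - (-0.00001099)(-0.00001099) = 0.03862
V_1 = [(0.1091)(0.4178) - (-0.00001099)(0.01319)]/D = 1.18 V
V_3 = [(0.09244)(0.01319) - (0.1091)(-0.00001099)]/D = 0.0316 V
V_th = V_1 - V_3 = 1.18 - 0.0316 = 1.149 V
Step 2 — R_th: zero the source — replace V1 by a short circuit (node 2 merges into node 0) — and find the resistance seen between A (node 1) and B (node 3).
Reduce the network between node 1 (A) and node 3 (B) by series/parallel combination:
  Rp1 = R1 ‖ R2 (parallel, both between nodes 0 and 1) = 1/(1/110 + 1/12) = 10.82 Ω
  Rp2 = R3 ‖ R4 (parallel, both between nodes 0 and 3) = 1/(1/910 + 1/2.4) = 2.394 Ω
  Rs1 = Rp1 + Rp2 (series, joined only at node 0) = 10.82 + 2.394 = 13.21 Ω
  Rp3 = R5 ‖ Rs1 (parallel, both between nodes 1 and 3) = 1/(1/91000 + 1/13.21) = 13.21 Ω
R_th = 13.21 Ω
I_n = V_th/R_th = 1.149/13.21 = 0.08694 A, and R_n = R_th = 13.21 Ω

Final answer: I_n = 0.08694 A, R_n = 13.21 Ω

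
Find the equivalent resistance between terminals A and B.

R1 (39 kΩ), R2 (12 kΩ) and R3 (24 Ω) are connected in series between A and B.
Reduce the network between node 0 (A) and node 3 (B) by series/parallel combination:
  Rs1 = R1 + R2 (series, joined only at node 1) = 39000 + 12000 = 51000 Ω
  Rs2 = R3 + Rs1 (series, joined only at node 2) = 24 + 51000 = 51020 Ω
R_eq = 51.02 kΩ

Final answer: 51.02 kΩ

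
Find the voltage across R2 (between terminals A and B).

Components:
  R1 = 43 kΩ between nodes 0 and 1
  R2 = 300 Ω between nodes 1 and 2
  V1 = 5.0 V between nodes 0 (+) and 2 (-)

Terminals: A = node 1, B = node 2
R1 and R2 are in series across V1 (node 0 → node 1 → node 2), and the output A–B is taken across R2, so this is a voltage divider.
Series current: I = V1/(R1 + R2) = 5/(43000 + 300) = 5/43300 = 0.0001155 A
V_R2 = I × R2 = V1 × R2/(R1 + R2) = 5 × 300/43300 = 0.03464 V

Final answer: 0.03464 V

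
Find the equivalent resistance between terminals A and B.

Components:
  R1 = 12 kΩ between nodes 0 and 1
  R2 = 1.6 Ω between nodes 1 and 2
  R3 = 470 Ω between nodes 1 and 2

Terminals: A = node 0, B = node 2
Reduce the network between node 0 (A) and node 2 (B) by series/parallel combination:
  Rp1 = R2 ‖ R3 (parallel, both between nodes 1 and 2) = 1/(1/1.6 + 1/470) = 1.595 Ω
  Rs1 = R1 + Rp1 (series, joined only at node 1) = 12000 + 1.595 = 12000 Ω
R_eq = 12 kΩ

Final answer: 12 kΩ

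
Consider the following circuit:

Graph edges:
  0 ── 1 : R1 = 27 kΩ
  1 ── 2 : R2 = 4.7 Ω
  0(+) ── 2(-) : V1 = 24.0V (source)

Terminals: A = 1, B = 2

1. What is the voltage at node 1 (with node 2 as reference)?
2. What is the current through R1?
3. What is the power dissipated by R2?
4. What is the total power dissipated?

Nodal analysis, taking node 2 as the 0 V reference.
Source V1 fixes V_0 = 24 V.
KCL at each unknown node (sum of currents leaving = 0; resistances in Ω):
  Node 1: (V_1 - 24)/27000 + (V_1 - 0)/4.7 = 0
Collecting terms: 0.2128 × V_1 = 0.0008889  =>  V_1 = 0.004177 V
Part 1:
  Read off the nodal solution: V_1 = 0.004177 V
Part 2:
  I_R1 = (V_0 - V_1)/R1 = (24 - 0.004177)/27000 = 0.0008887 A
  Magnitude: I_R1 = 0.0008887 A
Part 3:
  I_R2 = (V_1 - V_2)/R2 = (0.004177 - 0)/4.7 = 0.0008887 A
  P_R2 = I_R2² × R2 = (0.0008887)² × 4.7 = 0.000003712 W
Part 4:
  Power in each resistor, P = (ΔV)²/R:
    P_R1 = (24 - 0.004177)²/27000 = 0.02133 W
    P_R2 = (0.004177 - 0)²/4.7 = 0.000003712 W
  P_total = P_R1 + P_R2 = 0.02133 W

Final answers:
1. V_1 = 0.004177 V
2. I_R1 = 0.0008887 A
3. P_R2 = 3.712e-06 W
4. P_total = 0.02133 W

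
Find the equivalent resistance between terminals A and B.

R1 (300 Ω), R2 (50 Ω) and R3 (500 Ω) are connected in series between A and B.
Reduce the network between node 0 (A) and node 3 (B) by series/parallel combination:
  Rs1 = R1 + R2 (series, joined only at node 1) = 300 + 50 = 350 Ω
  Rs2 = R3 + Rs1 (series, joined only at node 2) = 500 + 350 = 850 Ω
R_eq = 850 Ω

Final answer: 850 Ω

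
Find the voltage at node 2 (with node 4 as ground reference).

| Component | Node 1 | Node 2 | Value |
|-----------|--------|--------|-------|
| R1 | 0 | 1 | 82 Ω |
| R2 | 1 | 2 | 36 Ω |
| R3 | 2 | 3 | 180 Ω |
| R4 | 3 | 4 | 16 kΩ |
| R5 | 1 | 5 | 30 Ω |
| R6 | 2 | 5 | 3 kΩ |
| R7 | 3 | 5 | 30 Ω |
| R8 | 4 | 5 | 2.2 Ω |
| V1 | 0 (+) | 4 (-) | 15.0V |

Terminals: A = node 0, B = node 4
Nodal analysis, taking node 4 as the 0 V reference.
Source V1 fixes V_0 = 15 V.
KCL at each unknown node (sum of currents leaving = 0; resistances in Ω):
  Node 1: (V_1 - 15)/82 + (V_1 - V_2)/36 + (V_1 - V_5)/30 = 0
  Node 2: (V_2 - V_1)/36 + (V_2 - V_3)/180 + (V_2 - V_5)/3000 = 0
  Node 3: (V_3 - V_2)/180 + (V_3 - 0)/16000 + (V_3 - V_5)/30 = 0
  Node 5: (V_5 - V_1)/30 + (V_5 - V_2)/3000 + (V_5 - V_3)/30 + (V_5 - 0)/2.2 = 0
Collecting terms (coefficients in siemens):
  0.07331·V_1 - 0.02778·V_2 - 0.03333·V_5 = 0.1829
  0.03367·V_2 - 0.02778·V_1 - 0.005556·V_3 - 0.0003333·V_5 = 0
  0.03895·V_3 - 0.005556·V_2 - 0.03333·V_5 = 0
  0.5215·V_5 - 0.03333·V_1 - 0.0003333·V_2 - 0.03333·V_3 = 0
Solving these 4 simultaneous equations (Gaussian elimination) gives:
  V_1 = 3.896 V, V_2 = 3.338 V, V_3 = 0.7309 V, V_5 = 0.2978 V
The requested potential is V_2 = 3.338 V.

Final answer: V_2 = 3.338 V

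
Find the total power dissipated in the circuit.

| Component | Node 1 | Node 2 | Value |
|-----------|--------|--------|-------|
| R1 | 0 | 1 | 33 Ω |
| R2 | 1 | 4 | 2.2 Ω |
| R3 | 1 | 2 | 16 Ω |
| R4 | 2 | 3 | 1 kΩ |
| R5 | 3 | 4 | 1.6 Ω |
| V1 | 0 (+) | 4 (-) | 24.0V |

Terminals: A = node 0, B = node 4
Nodal analysis, taking node 4 as the 0 V reference.
Source V1 fixes V_0 = 24 V.
KCL at each unknown node (sum of currents leaving = 0; resistances in Ω):
  Node 1: (V_1 - 24)/33 + (V_1 - 0)/2.2 + (V_1 - V_2)/16 = 0
  Node 2: (V_2 - V_1)/16 + (V_2 - V_3)/1000 = 0
  Node 3: (V_3 - V_2)/1000 + (V_3 - 0)/1.6 = 0
Collecting terms (coefficients in siemens):
  0.5473·V_1 - 0.0625·V_2 = 0.7273
  0.0635·V_2 - 0.0625·V_1 - 0.001·V_3 = 0
  0.626·V_3 - 0.001·V_2 = 0
Solving these 3 simultaneous equations (Gaussian elimination) gives:
  V_1 = 1.497 V, V_2 = 1.473 V, V_3 = 0.002354 V
Power in each resistor, P = (ΔV)²/R:
  P_R1 = (24 - 1.497)²/33 = 15.35 W
  P_R2 = (1.497 - 0)²/2.2 = 1.019 W
  P_R3 = (1.497 - 1.473)²/16 = 0.00003462 W
  P_R4 = (1.473 - 0.002354)²/1000 = 0.002164 W
  P_R5 = (0.002354 - 0)²/1.6 = 0.000003462 W
P_total = P_R1 + P_R2 + P_R3 + P_R4 + P_R5 = 16.37 W

Final answer: 16.37 W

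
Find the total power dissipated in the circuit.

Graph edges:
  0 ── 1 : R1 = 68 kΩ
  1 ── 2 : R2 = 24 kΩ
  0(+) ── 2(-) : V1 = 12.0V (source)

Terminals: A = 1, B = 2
Nodal analysis, taking node 2 as the 0 V reference.
Source V1 fixes V_0 = 12 V.
KCL at each unknown node (sum of currents leaving = 0; resistances in Ω):
  Node 1: (V_1 - 12)/68000 + (V_1 - 0)/24000 = 0
Collecting terms: 0.00005637 × V_1 = 0.0001765  =>  V_1 = 3.13 V
Power in each resistor, P = (ΔV)²/R:
  P_R1 = (12 - 3.13)²/68000 = 0.001157 W
  P_R2 = (3.13 - 0)²/24000 = 0.0004083 W
P_total = P_R1 + P_R2 = 0.001565 W

Final answer: 0.001565 W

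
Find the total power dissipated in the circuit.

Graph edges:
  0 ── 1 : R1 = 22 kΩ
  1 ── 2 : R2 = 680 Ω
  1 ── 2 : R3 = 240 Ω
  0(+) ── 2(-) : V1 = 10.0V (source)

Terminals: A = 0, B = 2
Nodal analysis, taking node 2 as the 0 V reference.
Source V1 fixes V_0 = 10 V.
KCL at each unknown node (sum of currents leaving = 0; resistances in Ω):
  Node 1: (V_1 - 10)/22000 + (V_1 - 0)/680 + (V_1 - 0)/240 = 0
Collecting terms: 0.005683 × V_1 = 0.0004545  =>  V_1 = 0.07999 V
Power in each resistor, P = (ΔV)²/R:
  P_R1 = (10 - 0.07999)²/22000 = 0.004473 W
  P_R2 = (0.07999 - 0)²/680 = 0.000009409 W
  P_R3 = (0.07999 - 0)²/240 = 0.00002666 W
P_total = P_R1 + P_R2 + P_R3 = 0.004509 W

Final answer: 0.004509 W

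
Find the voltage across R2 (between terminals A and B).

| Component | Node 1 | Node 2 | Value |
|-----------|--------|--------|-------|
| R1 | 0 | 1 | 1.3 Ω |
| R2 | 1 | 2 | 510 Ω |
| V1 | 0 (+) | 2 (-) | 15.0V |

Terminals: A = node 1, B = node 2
R1 and R2 are in series across V1 (node 0 → node 1 → node 2), and the output A–B is taken across R2, so this is a voltage divider.
Series current: I = V1/(R1 + R2) = 15/(1.3 + 510) = 15/511.3 = 0.02934 A
V_R2 = I × R2 = V1 × R2/(R1 + R2) = 15 × 510/511.3 = 14.96 V

Final answer: 14.96 V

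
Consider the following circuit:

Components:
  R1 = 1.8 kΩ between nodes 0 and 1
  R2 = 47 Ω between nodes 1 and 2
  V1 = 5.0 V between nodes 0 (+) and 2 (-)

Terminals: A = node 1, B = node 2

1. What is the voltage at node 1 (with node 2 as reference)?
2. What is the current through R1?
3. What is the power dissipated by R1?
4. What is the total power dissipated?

Nodal analysis, taking node 2 as the 0 V reference.
Source V1 fixes V_0 = 5 V.
KCL at each unknown node (sum of currents leaving = 0; resistances in Ω):
  Node 1: (V_1 - 5)/1800 + (V_1 - 0)/47 = 0
Collecting terms: 0.02183 × V_1 = 0.002778  =>  V_1 = 0.1272 V
Part 1:
  Read off the nodal solution: V_1 = 0.1272 V
Part 2:
  I_R1 = (V_0 - V_1)/R1 = (5 - 0.1272)/1800 = 0.002707 A
  Magnitude: I_R1 = 0.002707 A
Part 3:
  I_R1 = (V_0 - V_1)/R1 = (5 - 0.1272)/1800 = 0.002707 A
  P_R1 = I_R1² × R1 = (0.002707)² × 1800 = 0.01319 W
Part 4:
  Power in each resistor, P = (ΔV)²/R:
    P_R1 = (5 - 0.1272)²/1800 = 0.01319 W
    P_R2 = (0.1272 - 0)²/47 = 0.0003444 W
  P_total = P_R1 + P_R2 = 0.01354 W

Final answers:
1. V_1 = 0.1272 V
2. I_R1 = 0.002707 A
3. P_R1 = 0.01319 W
4. P_total = 0.01354 W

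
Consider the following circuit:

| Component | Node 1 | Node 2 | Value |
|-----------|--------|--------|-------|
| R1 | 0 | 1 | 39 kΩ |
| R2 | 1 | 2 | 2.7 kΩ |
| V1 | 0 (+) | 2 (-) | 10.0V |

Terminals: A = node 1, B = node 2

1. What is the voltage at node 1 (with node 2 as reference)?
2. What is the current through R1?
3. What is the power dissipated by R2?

Nodal analysis, taking node 2 as the 0 V reference.
Source V1 fixes V_0 = 10 V.
KCL at each unknown node (sum of currents leaving = 0; resistances in Ω):
  Node 1: (V_1 - 10)/39000 + (V_1 - 0)/2700 = 0
Collecting terms: 0.000396 × V_1 = 0.0002564  =>  V_1 = 0.6475 V
Part 1:
  Read off the nodal solution: V_1 = 0.6475 V
Part 2:
  I_R1 = (V_0 - V_1)/R1 = (10 - 0.6475)/39000 = 0.0002398 A
  Magnitude: I_R1 = 0.0002398 A
Part 3:
  I_R2 = (V_1 - V_2)/R2 = (0.6475 - 0)/2700 = 0.0002398 A
  P_R2 = I_R2² × R2 = (0.0002398)² × 2700 = 0.0001553 W

Final answers:
1. V_1 = 0.6475 V
2. I_R1 = 0.0002398 A
3. P_R2 = 0.0001553 W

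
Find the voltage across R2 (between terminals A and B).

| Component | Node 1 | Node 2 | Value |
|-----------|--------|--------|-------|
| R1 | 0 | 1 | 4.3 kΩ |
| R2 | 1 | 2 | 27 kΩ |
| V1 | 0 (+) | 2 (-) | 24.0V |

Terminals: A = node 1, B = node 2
R1 and R2 are in series across V1 (node 0 → node 1 → node 2), and the output A–B is taken across R2, so this is a voltage divider.
Series current: I = V1/(R1 + R2) = 24/(4300 + 27000) = 24/31300 = 0.0007668 A
V_R2 = I × R2 = V1 × R2/(R1 + R2) = 24 × 27000/31300 = 20.7 V

Final answer: 20.7 V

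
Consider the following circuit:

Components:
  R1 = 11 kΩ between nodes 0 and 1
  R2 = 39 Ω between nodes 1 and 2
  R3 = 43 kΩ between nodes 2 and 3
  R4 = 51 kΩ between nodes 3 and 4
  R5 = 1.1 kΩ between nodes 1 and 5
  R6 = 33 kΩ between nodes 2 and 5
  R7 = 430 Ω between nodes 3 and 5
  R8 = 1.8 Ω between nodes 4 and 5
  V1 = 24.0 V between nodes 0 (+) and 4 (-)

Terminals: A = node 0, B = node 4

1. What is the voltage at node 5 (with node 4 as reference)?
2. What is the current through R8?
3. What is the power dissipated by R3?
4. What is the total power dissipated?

Nodal analysis, taking node 4 as the 0 V reference.
Source V1 fixes V_0 = 24 V.
KCL at each unknown node (sum of currents leaving = 0; resistances in Ω):
  Node 1: (V_1 - 24)/11000 + (V_1 - V_2)/39 + (V_1 - V_5)/1100 = 0
  Node 2: (V_2 - V_1)/39 + (V_2 - V_3)/43000 + (V_2 - V_5)/33000 = 0
  Node 3: (V_3 - V_2)/43000 + (V_3 - 0)/51000 + (V_3 - V_5)/430 = 0
  Node 5: (V_5 - V_1)/1100 + (V_5 - V_2)/33000 + (V_5 - V_3)/430 + (V_5 - 0)/1.8 = 0
Collecting terms (coefficients in siemens):
  0.02664·V_1 - 0.02564·V_2 - 0.0009091·V_5 = 0.002182
  0.02569·V_2 - 0.02564·V_1 - 0.00002326·V_3 - 0.0000303·V_5 = 0
  0.002368·V_3 - 0.00002326·V_2 - 0.002326·V_5 = 0
  0.5588·V_5 - 0.0009091·V_1 - 0.0000303·V_2 - 0.002326·V_3 = 0
Solving these 4 simultaneous equations (Gaussian elimination) gives:
  V_1 = 2.075 V, V_2 = 2.071 V, V_3 = 0.02385 V, V_5 = 0.003587 V
Part 1:
  Read off the nodal solution: V_5 = 0.003587 V
Part 2:
  I_R8 = (V_4 - V_5)/R8 = (0 - 0.003587)/1.8 = -0.001993 A
  Magnitude: I_R8 = 0.001993 A
Part 3:
  I_R3 = (V_2 - V_3)/R3 = (2.071 - 0.02385)/43000 = 0.0000476 A
  P_R3 = I_R3² × R3 = (0.0000476)² × 43000 = 0.00009742 W
Part 4:
  Power in each resistor, P = (ΔV)²/R:
    P_R1 = (24 - 2.075)²/11000 = 0.0437 W
    P_R2 = (2.075 - 2.071)²/39 = 0.0000004739 W
    P_R3 = (2.071 - 0.02385)²/43000 = 0.00009742 W
    P_R4 = (0.02385 - 0)²/51000 = 0.00000001116 W
    P_R5 = (2.075 - 0.003587)²/1100 = 0.0039 W
    P_R6 = (2.071 - 0.003587)²/33000 = 0.0001295 W
    P_R7 = (0.02385 - 0.003587)²/430 = 0.0000009551 W
    P_R8 = (0 - 0.003587)²/1.8 = 0.000007148 W
  P_total = P_R1 + P_R2 + P_R3 + P_R4 + P_R5 + P_R6 + P_R7 + P_R8 = 0.04784 W

Final answers:
1. V_5 = 0.003587 V
2. I_R8 = 0.001993 A
3. P_R3 = 9.742e-05 W
4. P_total = 0.04784 W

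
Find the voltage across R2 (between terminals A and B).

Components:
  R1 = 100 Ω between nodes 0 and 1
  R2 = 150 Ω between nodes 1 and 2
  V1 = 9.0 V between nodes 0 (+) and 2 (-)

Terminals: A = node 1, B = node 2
R1 and R2 are in series across V1 (node 0 → node 1 → node 2), and the output A–B is taken across R2, so this is a voltage divider.
Series current: I = V1/(R1 + R2) = 9/(100 + 150) = 9/250 = 0.036 A
V_R2 = I × R2 = V1 × R2/(R1 + R2) = 9 × 150/250 = 5.4 V

Final answer: 5.4 V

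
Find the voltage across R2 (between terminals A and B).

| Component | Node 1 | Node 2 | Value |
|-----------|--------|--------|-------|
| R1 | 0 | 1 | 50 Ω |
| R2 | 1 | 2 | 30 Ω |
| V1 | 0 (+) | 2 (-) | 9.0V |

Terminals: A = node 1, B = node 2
R1 and R2 are in series across V1 (node 0 → node 1 → node 2), and the output A–B is taken across R2, so this is a voltage divider.
Series current: I = V1/(R1 + R2) = 9/(50 + 30) = 9/80 = 0.1125 A
V_R2 = I × R2 = V1 × R2/(R1 + R2) = 9 × 30/80 = 3.375 V

Final answer: 3.375 V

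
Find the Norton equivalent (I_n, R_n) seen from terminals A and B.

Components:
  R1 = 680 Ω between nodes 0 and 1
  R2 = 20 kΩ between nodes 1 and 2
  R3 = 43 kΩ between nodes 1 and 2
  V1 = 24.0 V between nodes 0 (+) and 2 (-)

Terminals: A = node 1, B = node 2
Find the Thévenin equivalent first; then I_n = V_th/R_th and R_n = R_th.
Step 1 — V_th is the open-circuit voltage V_A - V_B (nothing connected across the terminals).
Nodal analysis, taking node 2 as the 0 V reference.
Source V1 fixes V_0 = 24 V.
KCL at each unknown node (sum of currents leaving = 0; resistances in Ω):
  Node 1: (V_1 - 24)/680 + (V_1 - 0)/20000 + (V_1 - 0)/43000 = 0
Collecting terms: 0.001544 × V_1 = 0.03529  =>  V_1 = 22.86 V
V_th = V_1 - V_2 = 22.86 - 0 = 22.86 V
Step 2 — R_th: zero the source — replace V1 by a short circuit (node 2 merges into node 0) — and find the resistance seen between A (node 1) and B (node 0).
Reduce the network between node 1 (A) and node 0 (B) by series/parallel combination:
  Rp1 = R1 ‖ R2 ‖ R3 (parallel, all between nodes 0 and 1) = 1/(1/680 + 1/20000 + 1/43000) = 647.7 Ω
R_th = 647.7 Ω
I_n = V_th/R_th = 22.86/647.7 = 0.03529 A, and R_n = R_th = 647.7 Ω

Final answer: I_n = 0.03529 A, R_n = 647.7 Ω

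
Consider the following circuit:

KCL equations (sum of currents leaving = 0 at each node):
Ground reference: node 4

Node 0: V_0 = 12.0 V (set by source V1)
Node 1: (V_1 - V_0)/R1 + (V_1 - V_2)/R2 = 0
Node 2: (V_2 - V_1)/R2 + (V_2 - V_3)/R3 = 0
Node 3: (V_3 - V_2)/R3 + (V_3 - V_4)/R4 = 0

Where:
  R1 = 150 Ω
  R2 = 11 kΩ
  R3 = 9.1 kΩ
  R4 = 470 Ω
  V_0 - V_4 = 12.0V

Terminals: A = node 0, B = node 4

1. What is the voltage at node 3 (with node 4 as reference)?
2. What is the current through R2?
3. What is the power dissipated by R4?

Nodal analysis, taking node 4 as the 0 V reference.
Source V1 fixes V_0 = 12 V.
KCL at each unknown node (sum of currents leaving = 0; resistances in Ω):
  Node 1: (V_1 - 12)/150 + (V_1 - V_2)/11000 = 0
  Node 2: (V_2 - V_1)/11000 + (V_2 - V_3)/9100 = 0
  Node 3: (V_3 - V_2)/9100 + (V_3 - 0)/470 = 0
Collecting terms (coefficients in siemens):
  0.006758·V_1 - 0.00009091·V_2 = 0.08
  0.0002008·V_2 - 0.00009091·V_1 - 0.0001099·V_3 = 0
  0.002238·V_3 - 0.0001099·V_2 = 0
Solving these 3 simultaneous equations (Gaussian elimination) gives:
  V_1 = 11.91 V, V_2 = 5.542 V, V_3 = 0.2722 V
Part 1:
  Read off the nodal solution: V_3 = 0.2722 V
Part 2:
  I_R2 = (V_1 - V_2)/R2 = (11.91 - 5.542)/11000 = 0.0005792 A
  Magnitude: I_R2 = 0.0005792 A
Part 3:
  I_R4 = (V_3 - V_4)/R4 = (0.2722 - 0)/470 = 0.0005792 A
  P_R4 = I_R4² × R4 = (0.0005792)² × 470 = 0.0001576 W

Final answers:
1. V_3 = 0.2722 V
2. I_R2 = 0.0005792 A
3. P_R4 = 0.0001576 W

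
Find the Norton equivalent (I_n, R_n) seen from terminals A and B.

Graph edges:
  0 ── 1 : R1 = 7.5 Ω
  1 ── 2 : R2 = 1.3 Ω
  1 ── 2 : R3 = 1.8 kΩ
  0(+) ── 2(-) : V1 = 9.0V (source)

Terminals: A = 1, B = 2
Find the Thévenin equivalent first; then I_n = V_th/R_th and R_n = R_th.
Step 1 — V_th is the open-circuit voltage V_A - V_B (nothing connected across the terminals).
Nodal analysis, taking node 2 as the 0 V reference.
Source V1 fixes V_0 = 9 V.
KCL at each unknown node (sum of currents leaving = 0; resistances in Ω):
  Node 1: (V_1 - 9)/7.5 + (V_1 - 0)/1.3 + (V_1 - 0)/1800 = 0
Collecting terms: 0.9031 × V_1 = 1.2  =>  V_1 = 1.329 V
V_th = V_1 - V_2 = 1.329 - 0 = 1.329 V
Step 2 — R_th: zero the source — replace V1 by a short circuit (node 2 merges into node 0) — and find the resistance seen between A (node 1) and B (node 0).
Reduce the network between node 1 (A) and node 0 (B) by series/parallel combination:
  Rp1 = R1 ‖ R2 ‖ R3 (parallel, all between nodes 0 and 1) = 1/(1/7.5 + 1/1.3 + 1/1800) = 1.107 Ω
R_th = 1.107 Ω
I_n = V_th/R_th = 1.329/1.107 = 1.2 A, and R_n = R_th = 1.107 Ω

Final answer: I_n = 1.2 A, R_n = 1.107 Ω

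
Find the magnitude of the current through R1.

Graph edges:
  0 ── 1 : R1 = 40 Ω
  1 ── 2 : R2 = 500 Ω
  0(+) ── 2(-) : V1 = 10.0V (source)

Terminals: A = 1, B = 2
Nodal analysis, taking node 2 as the 0 V reference.
Source V1 fixes V_0 = 10 V.
KCL at each unknown node (sum of currents leaving = 0; resistances in Ω):
  Node 1: (V_1 - 10)/40 + (V_1 - 0)/500 = 0
Collecting terms: 0.027 × V_1 = 0.25  =>  V_1 = 9.259 V
I_R1 = (V_0 - V_1)/R1 = (10 - 9.259)/40 = 0.01852 A
|I_R1| = 0.01852 A

Final answer: |I_R1| = 0.01852 A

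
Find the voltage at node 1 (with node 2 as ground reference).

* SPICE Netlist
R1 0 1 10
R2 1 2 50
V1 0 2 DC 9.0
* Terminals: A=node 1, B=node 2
Nodal analysis, taking node 2 as the 0 V reference.
Source V1 fixes V_0 = 9 V.
KCL at each unknown node (sum of currents leaving = 0; resistances in Ω):
  Node 1: (V_1 - 9)/10 + (V_1 - 0)/50 = 0
Collecting terms: 0.12 × V_1 = 0.9  =>  V_1 = 7.5 V
The requested potential is V_1 = 7.5 V.

Final answer: V_1 = 7.5 V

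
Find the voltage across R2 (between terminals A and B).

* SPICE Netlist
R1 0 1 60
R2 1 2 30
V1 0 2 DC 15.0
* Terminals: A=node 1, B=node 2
R1 and R2 are in series across V1 (node 0 → node 1 → node 2), and the output A–B is taken across R2, so this is a voltage divider.
Series current: I = V1/(R1 + R2) = 15/(60 + 30) = 15/90 = 0.1667 A
V_R2 = I × R2 = V1 × R2/(R1 + R2) = 15 × 30/90 = 5 V

Final answer: 5 V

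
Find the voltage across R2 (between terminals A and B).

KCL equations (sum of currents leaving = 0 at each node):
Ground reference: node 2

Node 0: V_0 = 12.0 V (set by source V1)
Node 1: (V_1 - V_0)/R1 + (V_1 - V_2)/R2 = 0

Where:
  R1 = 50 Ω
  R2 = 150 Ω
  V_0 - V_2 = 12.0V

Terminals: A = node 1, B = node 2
R1 and R2 are in series across V1 (node 0 → node 1 → node 2), and the output A–B is taken across R2, so this is a voltage divider.
Series current: I = V1/(R1 + R2) = 12/(50 + 150) = 12/200 = 0.06 A
V_R2 = I × R2 = V1 × R2/(R1 + R2) = 12 × 150/200 = 9 V

Final answer: 9 V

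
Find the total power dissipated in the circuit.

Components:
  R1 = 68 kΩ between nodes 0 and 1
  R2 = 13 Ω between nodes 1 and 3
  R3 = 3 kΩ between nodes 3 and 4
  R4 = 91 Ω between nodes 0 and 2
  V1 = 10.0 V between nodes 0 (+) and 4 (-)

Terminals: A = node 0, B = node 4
Nodal analysis, taking node 4 as the 0 V reference.
Source V1 fixes V_0 = 10 V.
KCL at each unknown node (sum of currents leaving = 0; resistances in Ω):
  Node 1: (V_1 - 10)/68000 + (V_1 - V_3)/13 = 0
  Node 2: (V_2 - 10)/91 = 0
  Node 3: (V_3 - V_1)/13 + (V_3 - 0)/3000 = 0
Collecting terms (coefficients in siemens):
  0.07694·V_1 - 0.07692·V_3 = 0.0001471
  0.01099·V_2 = 0.1099
  0.07726·V_3 - 0.07692·V_1 = 0
Solving these 3 simultaneous equations (Gaussian elimination) gives:
  V_1 = 0.4243 V, V_2 = 10 V, V_3 = 0.4225 V
Power in each resistor, P = (ΔV)²/R:
  P_R1 = (10 - 0.4243)²/68000 = 0.001348 W
  P_R2 = (0.4243 - 0.4225)²/13 = 0.0000002578 W
  P_R3 = (0.4225 - 0)²/3000 = 0.00005949 W
  P_R4 = (10 - 10)²/91 = 0 W
P_total = P_R1 + P_R2 + P_R3 + P_R4 = 0.001408 W

Final answer: 0.001408 W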